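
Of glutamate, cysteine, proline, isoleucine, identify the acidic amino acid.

glutamate

Aspartate (D) and glutamate (E) have carboxylic-acid side chains and are the acidic amino acids.
Of the listed options, only glutamate belongs to this group.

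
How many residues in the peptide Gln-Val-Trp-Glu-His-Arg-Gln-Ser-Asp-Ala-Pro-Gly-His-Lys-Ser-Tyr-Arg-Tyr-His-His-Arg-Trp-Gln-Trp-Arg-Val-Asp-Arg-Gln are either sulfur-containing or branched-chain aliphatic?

Sulfur-containing: C, M. Branched-chain aliphatic: I, L, V.
Sulfur-containing residues here: none (0).
Branched-chain aliphatic residues here: Val2, Val26 (2).
The two groups share no amino acid, so total = 0 + 2 = 2.

2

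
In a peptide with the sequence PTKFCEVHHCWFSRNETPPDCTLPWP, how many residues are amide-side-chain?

1

Asparagine (N) and glutamine (Q) have uncharged amide side chains.
Matching residues: N15.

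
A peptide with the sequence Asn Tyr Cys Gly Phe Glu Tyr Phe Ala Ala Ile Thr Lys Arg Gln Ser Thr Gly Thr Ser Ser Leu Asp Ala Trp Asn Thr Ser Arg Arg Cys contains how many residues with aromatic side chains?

F, W, and Y each carry an aromatic ring on the side chain.
Matching residues: Tyr2, Phe5, Tyr7, Phe8, Trp25.

5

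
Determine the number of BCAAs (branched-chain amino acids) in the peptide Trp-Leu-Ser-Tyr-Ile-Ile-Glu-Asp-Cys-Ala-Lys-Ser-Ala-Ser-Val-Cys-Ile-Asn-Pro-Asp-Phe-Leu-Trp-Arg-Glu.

6

V, L, and I make up the branched-chain aliphatic group.
Matching residues: Leu2, Ile5, Ile6, Val15, Ile17, Leu22.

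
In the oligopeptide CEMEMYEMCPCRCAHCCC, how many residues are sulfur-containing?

Cysteine (C, thiol) and methionine (M, thioether) are the two sulfur-containing amino acids.
Matching residues: C1, M3, M5, M8, C9, C11, C13, C16, C17, C18.

10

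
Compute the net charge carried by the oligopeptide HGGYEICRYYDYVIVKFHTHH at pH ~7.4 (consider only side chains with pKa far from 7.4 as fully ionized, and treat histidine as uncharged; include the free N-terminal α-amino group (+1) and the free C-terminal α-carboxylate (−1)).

At pH ~7.4 the Lys and Arg side chains are protonated (+1), the Asp and Glu side chains are deprotonated (−1), and with His taken as neutral all other side chains carry no charge.
Positive (K, R): R8, K16 → +2.
Negative (D, E): E5, D11 → −2.
The N-terminus (+1) and C-terminus (−1) cancel.
Net charge = (+2) + (−2) = 0.

0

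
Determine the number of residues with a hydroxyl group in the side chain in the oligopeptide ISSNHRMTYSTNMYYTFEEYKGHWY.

11

S, T, and Y are the three residues with a side-chain hydroxyl.
Matching residues: S2, S3, T8, Y9, S10, T11, Y14, Y15, T16, Y20, Y25.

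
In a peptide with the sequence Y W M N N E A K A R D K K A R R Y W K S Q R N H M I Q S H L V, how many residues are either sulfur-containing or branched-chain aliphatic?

5

Sulfur-containing: C, M. Branched-chain aliphatic: I, L, V.
Sulfur-containing residues here: M3, M25 (2).
Branched-chain aliphatic residues here: I26, L30, V31 (3).
The two groups share no amino acid, so total = 2 + 3 = 5.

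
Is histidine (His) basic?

Yes

The basic amino acids are Lys (K), Arg (R), and His (H).
Histidine is in this group.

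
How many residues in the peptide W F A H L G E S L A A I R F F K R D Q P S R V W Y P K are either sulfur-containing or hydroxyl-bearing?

3

Sulfur-containing: C, M. Hydroxyl-bearing: S, T, Y.
Sulfur-containing residues here: none (0).
Hydroxyl-bearing residues here: S8, S21, Y25 (3).
The two groups share no amino acid, so total = 0 + 3 = 3.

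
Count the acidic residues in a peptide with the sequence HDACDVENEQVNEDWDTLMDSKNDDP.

10

Aspartate (D) and glutamate (E) have carboxylic-acid side chains and are the acidic amino acids.
Matching residues: D2, D5, E7, E9, E13, D14, D16, D20, D24, D25.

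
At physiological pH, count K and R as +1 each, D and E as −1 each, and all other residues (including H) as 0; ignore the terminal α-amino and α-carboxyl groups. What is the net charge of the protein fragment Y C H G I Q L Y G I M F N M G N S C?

Positive (K, R): none → +0.
Negative (D, E): none → −0.
Net charge = (+0) + (−0) = 0.

0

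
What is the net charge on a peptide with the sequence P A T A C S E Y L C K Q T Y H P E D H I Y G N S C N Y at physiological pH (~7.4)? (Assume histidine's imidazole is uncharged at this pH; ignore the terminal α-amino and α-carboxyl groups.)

-2

Near pH 7.4, K and R contribute +1 each, D and E contribute −1 each, and every other side chain (His included, as stated) is uncharged.
Positive (K, R): K11 → +1.
Negative (D, E): E7, E17, D18 → −3.
Net charge = (+1) + (−3) = −2.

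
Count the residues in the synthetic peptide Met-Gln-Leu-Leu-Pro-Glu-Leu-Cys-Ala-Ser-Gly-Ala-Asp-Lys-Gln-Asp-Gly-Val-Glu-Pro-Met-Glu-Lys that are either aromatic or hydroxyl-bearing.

Aromatic: F, W, Y. Hydroxyl-bearing: S, T, Y.
Aromatic residues here: none (0).
Hydroxyl-bearing residues here: Ser10 (1).
(Y belongs to both groups, but none appear in this sequence.) Total = 0 + 1 = 1.

1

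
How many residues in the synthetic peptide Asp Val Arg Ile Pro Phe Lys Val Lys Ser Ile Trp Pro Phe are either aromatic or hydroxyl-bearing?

Aromatic: F, W, Y. Hydroxyl-bearing: S, T, Y.
Aromatic residues here: Phe6, Trp12, Phe14 (3).
Hydroxyl-bearing residues here: Ser10 (1).
(Y belongs to both groups, but none appear in this sequence.) Total = 3 + 1 = 4.

4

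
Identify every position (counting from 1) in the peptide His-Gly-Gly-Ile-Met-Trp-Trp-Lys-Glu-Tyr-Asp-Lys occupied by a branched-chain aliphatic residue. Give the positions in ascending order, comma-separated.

Matching residues: Ile4.

4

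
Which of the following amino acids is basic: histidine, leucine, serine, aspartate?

K, R, and H are the three residues with basic side chains (ε-amine, guanidinium, and imidazole respectively).
Of the listed options, only histidine belongs to this group.

histidine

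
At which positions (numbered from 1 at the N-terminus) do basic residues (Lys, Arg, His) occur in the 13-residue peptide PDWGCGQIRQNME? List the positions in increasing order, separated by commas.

Matching residues: R9.

9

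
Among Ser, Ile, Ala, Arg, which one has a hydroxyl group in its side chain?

S, T, and Y are the three residues with a side-chain hydroxyl.
Of the listed options, only Ser belongs to this group.

Ser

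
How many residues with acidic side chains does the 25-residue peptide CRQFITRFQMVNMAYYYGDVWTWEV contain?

2

Only D (aspartate) and E (glutamate) carry a side-chain carboxylic acid.
Matching residues: D19, E24.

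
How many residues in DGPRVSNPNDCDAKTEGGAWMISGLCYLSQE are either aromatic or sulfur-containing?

Aromatic: F, W, Y. Sulfur-containing: C, M.
Aromatic residues here: W20, Y27 (2).
Sulfur-containing residues here: C11, M21, C26 (3).
The two groups share no amino acid, so total = 2 + 3 = 5.

5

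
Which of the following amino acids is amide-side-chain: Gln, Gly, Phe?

Gln

Asparagine (N) and glutamine (Q) have uncharged amide side chains.
Of the listed options, only Gln belongs to this group.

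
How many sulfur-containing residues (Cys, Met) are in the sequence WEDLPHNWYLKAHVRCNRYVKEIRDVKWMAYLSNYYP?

Matching residues: C16, M29.

2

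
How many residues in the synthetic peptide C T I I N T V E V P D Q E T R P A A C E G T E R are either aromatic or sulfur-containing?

2

Aromatic: F, W, Y. Sulfur-containing: C, M.
Aromatic residues here: none (0).
Sulfur-containing residues here: C1, C19 (2).
The two groups share no amino acid, so total = 0 + 2 = 2.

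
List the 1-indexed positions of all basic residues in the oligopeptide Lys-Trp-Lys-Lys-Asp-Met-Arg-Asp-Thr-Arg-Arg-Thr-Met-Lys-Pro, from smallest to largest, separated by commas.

The basic amino acids are Lys (K), Arg (R), and His (H).
Matching residues: Lys1, Lys3, Lys4, Arg7, Arg10, Arg11, Lys14.

1, 3, 4, 7, 10, 11, 14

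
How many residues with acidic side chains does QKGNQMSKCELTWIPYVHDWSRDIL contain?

3

Only D (aspartate) and E (glutamate) carry a side-chain carboxylic acid.
Matching residues: E10, D19, D23.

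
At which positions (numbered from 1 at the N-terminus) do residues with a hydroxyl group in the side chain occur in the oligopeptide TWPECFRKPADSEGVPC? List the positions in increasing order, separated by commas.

The –OH-bearing residues are Ser, Thr (aliphatic alcohols), and Tyr (phenol).
Matching residues: T1, S12.

1, 12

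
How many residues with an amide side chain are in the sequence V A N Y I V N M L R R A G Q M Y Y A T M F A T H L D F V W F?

3

Asparagine (N) and glutamine (Q) have uncharged amide side chains.
Matching residues: N3, N7, Q14.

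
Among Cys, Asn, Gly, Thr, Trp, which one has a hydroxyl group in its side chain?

Thr

S, T, and Y are the three residues with a side-chain hydroxyl.
Of the listed options, only Thr belongs to this group.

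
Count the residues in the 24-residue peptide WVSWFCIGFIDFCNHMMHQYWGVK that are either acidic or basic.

4

Acidic: D, E. Basic: H, K, R.
Acidic residues here: D11 (1).
Basic residues here: H15, H18, K24 (3).
The two groups share no amino acid, so total = 1 + 3 = 4.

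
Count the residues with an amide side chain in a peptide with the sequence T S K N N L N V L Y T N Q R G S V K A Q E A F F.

The amide-side-chain residues are Asn (N) and Gln (Q).
Matching residues: N4, N5, N7, N12, Q13, Q20.

6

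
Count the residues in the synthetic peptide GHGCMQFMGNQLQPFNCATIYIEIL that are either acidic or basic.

Acidic: D, E. Basic: H, K, R.
Acidic residues here: E23 (1).
Basic residues here: H2 (1).
The two groups share no amino acid, so total = 1 + 1 = 2.

2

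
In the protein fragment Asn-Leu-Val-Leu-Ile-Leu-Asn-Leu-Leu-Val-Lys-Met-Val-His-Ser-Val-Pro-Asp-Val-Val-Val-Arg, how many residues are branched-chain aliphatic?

The BCAAs are Val, Leu, and Ile — aliphatic side chains with a branch point.
Matching residues: Leu2, Val3, Leu4, Ile5, Leu6, Leu8, Leu9, Val10, Val13, Val16, Val19, Val20, Val21.

13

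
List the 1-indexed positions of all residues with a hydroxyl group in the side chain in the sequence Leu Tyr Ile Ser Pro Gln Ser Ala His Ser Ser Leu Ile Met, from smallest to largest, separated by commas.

Serine (S), threonine (T), and tyrosine (Y) each carry a hydroxyl group on the side chain.
Matching residues: Tyr2, Ser4, Ser7, Ser10, Ser11.

2, 4, 7, 10, 11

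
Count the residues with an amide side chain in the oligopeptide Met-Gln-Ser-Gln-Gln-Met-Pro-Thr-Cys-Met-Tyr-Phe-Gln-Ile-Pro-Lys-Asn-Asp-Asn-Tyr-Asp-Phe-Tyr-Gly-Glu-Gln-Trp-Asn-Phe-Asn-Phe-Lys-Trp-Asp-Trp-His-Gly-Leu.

9

The amide-side-chain residues are Asn (N) and Gln (Q).
Matching residues: Gln2, Gln4, Gln5, Gln13, Asn17, Asn19, Gln26, Asn28, Asn30.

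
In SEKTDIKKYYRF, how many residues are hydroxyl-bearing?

The –OH-bearing residues are Ser, Thr (aliphatic alcohols), and Tyr (phenol).
Matching residues: S1, T4, Y9, Y10.

4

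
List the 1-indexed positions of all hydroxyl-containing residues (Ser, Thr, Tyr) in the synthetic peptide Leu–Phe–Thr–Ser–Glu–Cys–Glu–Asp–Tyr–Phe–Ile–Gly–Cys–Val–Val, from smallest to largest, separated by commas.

Matching residues: Thr3, Ser4, Tyr9.

3, 4, 9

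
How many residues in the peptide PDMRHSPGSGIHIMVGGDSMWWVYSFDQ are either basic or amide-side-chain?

4

Basic: H, K, R. Amide-side-chain: N, Q.
Basic residues here: R4, H5, H12 (3).
Amide-side-chain residues here: Q28 (1).
The two groups share no amino acid, so total = 3 + 1 = 4.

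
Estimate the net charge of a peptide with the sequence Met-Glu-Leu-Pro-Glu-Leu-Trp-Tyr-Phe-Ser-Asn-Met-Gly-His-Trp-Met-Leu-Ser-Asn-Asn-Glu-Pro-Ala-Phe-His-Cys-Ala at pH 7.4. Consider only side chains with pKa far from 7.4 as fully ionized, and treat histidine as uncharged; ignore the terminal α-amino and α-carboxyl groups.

At pH ~7.4 the Lys and Arg side chains are protonated (+1), the Asp and Glu side chains are deprotonated (−1), and with His taken as neutral all other side chains carry no charge.
Positive (K, R): none → +0.
Negative (D, E): Glu2, Glu5, Glu21 → −3.
Net charge = (+0) + (−3) = −3.

-3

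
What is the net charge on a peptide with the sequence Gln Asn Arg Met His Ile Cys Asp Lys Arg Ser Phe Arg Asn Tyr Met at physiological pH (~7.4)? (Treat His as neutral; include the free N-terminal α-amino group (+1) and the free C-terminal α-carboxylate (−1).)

+3

At pH ~7.4 the Lys and Arg side chains are protonated (+1), the Asp and Glu side chains are deprotonated (−1), and with His taken as neutral all other side chains carry no charge.
Positive (K, R): Arg3, Lys9, Arg10, Arg13 → +4.
Negative (D, E): Asp8 → −1.
The N-terminus (+1) and C-terminus (−1) cancel.
Net charge = (+4) + (−1) = +3.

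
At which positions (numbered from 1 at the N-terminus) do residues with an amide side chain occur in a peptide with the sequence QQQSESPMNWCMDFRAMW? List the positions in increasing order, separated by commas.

The amide-side-chain residues are Asn (N) and Gln (Q).
Matching residues: Q1, Q2, Q3, N9.

1, 2, 3, 9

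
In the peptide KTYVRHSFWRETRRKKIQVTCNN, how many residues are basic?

K, R, and H are the three residues with basic side chains (ε-amine, guanidinium, and imidazole respectively).
Matching residues: K1, R5, H6, R10, R13, R14, K15, K16.

8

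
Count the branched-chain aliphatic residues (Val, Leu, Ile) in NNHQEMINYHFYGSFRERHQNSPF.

1

Matching residues: I7.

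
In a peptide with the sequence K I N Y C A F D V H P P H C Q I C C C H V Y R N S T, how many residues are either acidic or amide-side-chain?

Acidic: D, E. Amide-side-chain: N, Q.
Acidic residues here: D8 (1).
Amide-side-chain residues here: N3, Q15, N24 (3).
The two groups share no amino acid, so total = 1 + 3 = 4.

4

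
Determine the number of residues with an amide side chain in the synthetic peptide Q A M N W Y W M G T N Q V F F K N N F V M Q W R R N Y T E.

8

Asparagine (N) and glutamine (Q) have uncharged amide side chains.
Matching residues: Q1, N4, N11, Q12, N17, N18, Q22, N26.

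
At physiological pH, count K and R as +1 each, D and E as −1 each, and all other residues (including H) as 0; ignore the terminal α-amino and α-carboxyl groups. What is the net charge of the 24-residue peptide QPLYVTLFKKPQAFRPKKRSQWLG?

+6

Positive (K, R): K9, K10, R15, K17, K18, R19 → +6.
Negative (D, E): none → −0.
Net charge = (+6) + (−0) = +6.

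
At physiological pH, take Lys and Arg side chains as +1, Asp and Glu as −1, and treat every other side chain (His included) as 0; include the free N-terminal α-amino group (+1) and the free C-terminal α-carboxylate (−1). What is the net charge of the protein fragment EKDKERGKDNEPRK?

+1

Positive (K, R): K2, K4, R6, K8, R13, K14 → +6.
Negative (D, E): E1, D3, E5, D9, E11 → −5.
The N-terminus (+1) and C-terminus (−1) cancel.
Net charge = (+6) + (−5) = +1.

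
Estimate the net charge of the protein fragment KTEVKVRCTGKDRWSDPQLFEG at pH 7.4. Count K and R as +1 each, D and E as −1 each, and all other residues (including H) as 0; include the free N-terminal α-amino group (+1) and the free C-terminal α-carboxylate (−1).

+1

Positive (K, R): K1, K5, R7, K11, R13 → +5.
Negative (D, E): E3, D12, D16, E21 → −4.
The N-terminus (+1) and C-terminus (−1) cancel.
Net charge = (+5) + (−4) = +1.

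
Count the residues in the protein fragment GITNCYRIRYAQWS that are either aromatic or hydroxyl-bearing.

Aromatic: F, W, Y. Hydroxyl-bearing: S, T, Y.
Aromatic residues here: Y6, Y10, W13 (3).
Hydroxyl-bearing residues here: T3, Y6, Y10, S14 (4).
Y is in both groups, so the 2 Y residues must not be double-counted.
Total = 3 + 4 − 2 = 5.

5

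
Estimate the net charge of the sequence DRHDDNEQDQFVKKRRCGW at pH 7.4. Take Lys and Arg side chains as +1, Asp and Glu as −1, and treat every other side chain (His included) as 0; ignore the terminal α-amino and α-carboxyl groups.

Positive (K, R): R2, K13, K14, R15, R16 → +5.
Negative (D, E): D1, D4, D5, E7, D9 → −5.
Net charge = (+5) + (−5) = 0.

0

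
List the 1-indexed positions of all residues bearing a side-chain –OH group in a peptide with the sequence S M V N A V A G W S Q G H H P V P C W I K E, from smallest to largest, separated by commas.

S, T, and Y are the three residues with a side-chain hydroxyl.
Matching residues: S1, S10.

1, 10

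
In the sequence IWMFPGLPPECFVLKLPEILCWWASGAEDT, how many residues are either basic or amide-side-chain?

1

Basic: H, K, R. Amide-side-chain: N, Q.
Basic residues here: K15 (1).
Amide-side-chain residues here: none (0).
The two groups share no amino acid, so total = 1 + 0 = 1.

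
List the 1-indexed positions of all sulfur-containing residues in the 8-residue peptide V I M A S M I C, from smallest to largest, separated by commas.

Only Cys (C) and Met (M) have a sulfur atom in the side chain.
Matching residues: M3, M6, C8.

3, 6, 8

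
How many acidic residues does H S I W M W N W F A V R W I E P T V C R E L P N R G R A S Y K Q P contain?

2

Only D (aspartate) and E (glutamate) carry a side-chain carboxylic acid.
Matching residues: E15, E21.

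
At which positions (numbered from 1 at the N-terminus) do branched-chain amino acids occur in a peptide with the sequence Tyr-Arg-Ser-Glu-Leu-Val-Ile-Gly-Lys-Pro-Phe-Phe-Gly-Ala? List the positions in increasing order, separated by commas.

5, 6, 7

Valine (V), leucine (L), and isoleucine (I) are the branched-chain amino acids.
Matching residues: Leu5, Val6, Ile7.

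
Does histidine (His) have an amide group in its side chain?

Asparagine (N) and glutamine (Q) have uncharged amide side chains.
Histidine is not in this group.

No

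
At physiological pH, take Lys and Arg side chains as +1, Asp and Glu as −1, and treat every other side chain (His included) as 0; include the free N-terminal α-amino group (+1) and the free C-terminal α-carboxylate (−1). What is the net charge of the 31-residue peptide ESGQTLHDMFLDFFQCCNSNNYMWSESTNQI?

-4

Positive (K, R): none → +0.
Negative (D, E): E1, D8, D12, E26 → −4.
The N-terminus (+1) and C-terminus (−1) cancel.
Net charge = (+0) + (−4) = −4.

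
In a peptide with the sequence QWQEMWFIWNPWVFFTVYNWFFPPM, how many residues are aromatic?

11

Phenylalanine (F), tryptophan (W), and tyrosine (Y) have aromatic ring side chains.
Matching residues: W2, W6, F7, W9, W12, F14, F15, Y18, W20, F21, F22.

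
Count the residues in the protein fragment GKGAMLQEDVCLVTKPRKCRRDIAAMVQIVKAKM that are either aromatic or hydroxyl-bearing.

1

Aromatic: F, W, Y. Hydroxyl-bearing: S, T, Y.
Aromatic residues here: none (0).
Hydroxyl-bearing residues here: T14 (1).
(Y belongs to both groups, but none appear in this sequence.) Total = 0 + 1 = 1.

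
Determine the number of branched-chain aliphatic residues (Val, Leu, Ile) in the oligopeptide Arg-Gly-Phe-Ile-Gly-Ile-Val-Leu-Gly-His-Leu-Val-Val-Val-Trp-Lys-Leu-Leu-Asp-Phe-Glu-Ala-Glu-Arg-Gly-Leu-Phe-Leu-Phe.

12

Matching residues: Ile4, Ile6, Val7, Leu8, Leu11, Val12, Val13, Val14, Leu17, Leu18, Leu26, Leu28.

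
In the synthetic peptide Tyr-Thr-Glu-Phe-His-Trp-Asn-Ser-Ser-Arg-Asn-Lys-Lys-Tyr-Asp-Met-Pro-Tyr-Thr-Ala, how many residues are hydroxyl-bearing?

7

The –OH-bearing residues are Ser, Thr (aliphatic alcohols), and Tyr (phenol).
Matching residues: Tyr1, Thr2, Ser8, Ser9, Tyr14, Tyr18, Thr19.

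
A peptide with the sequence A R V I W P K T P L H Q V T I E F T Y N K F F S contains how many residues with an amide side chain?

2

Only N (asparagine) and Q (glutamine) carry a side-chain carboxamide.
Matching residues: Q12, N20.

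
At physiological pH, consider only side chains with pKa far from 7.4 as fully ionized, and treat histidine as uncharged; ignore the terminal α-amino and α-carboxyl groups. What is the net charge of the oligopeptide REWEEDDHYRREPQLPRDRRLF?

-1

Near pH 7.4, K and R contribute +1 each, D and E contribute −1 each, and every other side chain (His included, as stated) is uncharged.
Positive (K, R): R1, R10, R11, R17, R19, R20 → +6.
Negative (D, E): E2, E4, E5, D6, D7, E12, D18 → −7.
Net charge = (+6) + (−7) = −1.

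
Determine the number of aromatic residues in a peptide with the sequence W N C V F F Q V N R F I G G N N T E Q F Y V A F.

7

Phenylalanine (F), tryptophan (W), and tyrosine (Y) have aromatic ring side chains.
Matching residues: W1, F5, F6, F11, F20, Y21, F24.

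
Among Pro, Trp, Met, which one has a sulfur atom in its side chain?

Only Cys (C) and Met (M) have a sulfur atom in the side chain.
Of the listed options, only Met belongs to this group.

Met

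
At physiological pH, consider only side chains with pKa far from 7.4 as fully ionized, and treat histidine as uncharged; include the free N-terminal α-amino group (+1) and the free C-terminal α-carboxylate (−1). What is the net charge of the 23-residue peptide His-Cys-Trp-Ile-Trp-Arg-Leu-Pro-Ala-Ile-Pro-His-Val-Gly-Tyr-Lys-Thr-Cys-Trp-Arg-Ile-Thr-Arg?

+4

Near pH 7.4, K and R contribute +1 each, D and E contribute −1 each, and every other side chain (His included, as stated) is uncharged.
Positive (K, R): Arg6, Lys16, Arg20, Arg23 → +4.
Negative (D, E): none → −0.
The N-terminus (+1) and C-terminus (−1) cancel.
Net charge = (+4) + (−0) = +4.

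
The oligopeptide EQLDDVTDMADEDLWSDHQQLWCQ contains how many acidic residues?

The acidic residues are Asp (D) and Glu (E), whose side chains end in a carboxylate group.
Matching residues: E1, D4, D5, D8, D11, E12, D13, D17.

8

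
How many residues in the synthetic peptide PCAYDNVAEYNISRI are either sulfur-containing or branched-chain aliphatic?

Sulfur-containing: C, M. Branched-chain aliphatic: I, L, V.
Sulfur-containing residues here: C2 (1).
Branched-chain aliphatic residues here: V7, I12, I15 (3).
The two groups share no amino acid, so total = 1 + 3 = 4.

4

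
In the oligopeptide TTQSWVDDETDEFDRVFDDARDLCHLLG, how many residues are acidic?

Aspartate (D) and glutamate (E) have carboxylic-acid side chains and are the acidic amino acids.
Matching residues: D7, D8, E9, D11, E12, D14, D18, D19, D22.

9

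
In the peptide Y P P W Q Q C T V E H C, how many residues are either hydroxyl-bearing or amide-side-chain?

4

Hydroxyl-bearing: S, T, Y. Amide-side-chain: N, Q.
Hydroxyl-bearing residues here: Y1, T8 (2).
Amide-side-chain residues here: Q5, Q6 (2).
The two groups share no amino acid, so total = 2 + 2 = 4.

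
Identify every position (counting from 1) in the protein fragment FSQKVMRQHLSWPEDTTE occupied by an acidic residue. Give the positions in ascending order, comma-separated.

14, 15, 18

Only D (aspartate) and E (glutamate) carry a side-chain carboxylic acid.
Matching residues: E14, D15, E18.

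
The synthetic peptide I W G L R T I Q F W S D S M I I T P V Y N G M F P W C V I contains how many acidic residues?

Aspartate (D) and glutamate (E) have carboxylic-acid side chains and are the acidic amino acids.
Matching residues: D12.

1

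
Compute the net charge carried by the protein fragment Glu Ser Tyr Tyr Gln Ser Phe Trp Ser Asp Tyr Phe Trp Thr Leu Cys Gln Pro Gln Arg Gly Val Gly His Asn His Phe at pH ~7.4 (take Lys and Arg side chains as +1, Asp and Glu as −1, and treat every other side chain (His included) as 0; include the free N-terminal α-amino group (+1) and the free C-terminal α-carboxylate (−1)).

-1

Positive (K, R): Arg20 → +1.
Negative (D, E): Glu1, Asp10 → −2.
The N-terminus (+1) and C-terminus (−1) cancel.
Net charge = (+1) + (−2) = −1.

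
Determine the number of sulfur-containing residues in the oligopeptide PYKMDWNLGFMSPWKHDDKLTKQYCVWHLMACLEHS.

The sulfur-bearing residues are cysteine (–SH) and methionine (–S–CH₃).
Matching residues: M4, M11, C25, M30, C32.

5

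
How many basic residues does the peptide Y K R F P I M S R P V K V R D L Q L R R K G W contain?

8

Lysine (K), arginine (R), and histidine (H) have basic, nitrogen-containing side chains.
Matching residues: K2, R3, R9, K12, R14, R19, R20, K21.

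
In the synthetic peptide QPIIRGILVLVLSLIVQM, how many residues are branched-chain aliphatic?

11

The BCAAs are Val, Leu, and Ile — aliphatic side chains with a branch point.
Matching residues: I3, I4, I7, L8, V9, L10, V11, L12, L14, I15, V16.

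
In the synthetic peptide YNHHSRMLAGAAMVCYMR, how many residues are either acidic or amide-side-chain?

Acidic: D, E. Amide-side-chain: N, Q.
Acidic residues here: none (0).
Amide-side-chain residues here: N2 (1).
The two groups share no amino acid, so total = 0 + 1 = 1.

1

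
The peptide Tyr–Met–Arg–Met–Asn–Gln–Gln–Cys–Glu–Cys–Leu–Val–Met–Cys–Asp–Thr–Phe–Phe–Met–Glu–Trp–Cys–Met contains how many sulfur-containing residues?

Cysteine (C, thiol) and methionine (M, thioether) are the two sulfur-containing amino acids.
Matching residues: Met2, Met4, Cys8, Cys10, Met13, Cys14, Met19, Cys22, Met23.

9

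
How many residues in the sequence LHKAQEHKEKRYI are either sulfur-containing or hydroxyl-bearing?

1

Sulfur-containing: C, M. Hydroxyl-bearing: S, T, Y.
Sulfur-containing residues here: none (0).
Hydroxyl-bearing residues here: Y12 (1).
The two groups share no amino acid, so total = 0 + 1 = 1.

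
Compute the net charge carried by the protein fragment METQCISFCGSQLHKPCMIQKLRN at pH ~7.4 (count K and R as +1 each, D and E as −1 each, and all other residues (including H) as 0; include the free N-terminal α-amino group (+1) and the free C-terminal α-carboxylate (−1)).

Positive (K, R): K15, K21, R23 → +3.
Negative (D, E): E2 → −1.
The N-terminus (+1) and C-terminus (−1) cancel.
Net charge = (+3) + (−1) = +2.

+2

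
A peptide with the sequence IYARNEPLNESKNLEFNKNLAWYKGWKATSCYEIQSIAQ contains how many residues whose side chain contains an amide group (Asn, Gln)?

7

Matching residues: N5, N9, N13, N17, N19, Q35, Q39.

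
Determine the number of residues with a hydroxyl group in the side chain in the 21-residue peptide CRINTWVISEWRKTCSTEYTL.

The –OH-bearing residues are Ser, Thr (aliphatic alcohols), and Tyr (phenol).
Matching residues: T5, S9, T14, S16, T17, Y19, T20.

7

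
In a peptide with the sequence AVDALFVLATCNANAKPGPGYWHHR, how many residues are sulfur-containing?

The sulfur-bearing residues are cysteine (–SH) and methionine (–S–CH₃).
Matching residues: C11.

1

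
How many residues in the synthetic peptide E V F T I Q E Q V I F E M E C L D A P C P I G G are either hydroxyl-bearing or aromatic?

Hydroxyl-bearing: S, T, Y. Aromatic: F, W, Y.
Hydroxyl-bearing residues here: T4 (1).
Aromatic residues here: F3, F11 (2).
(Y belongs to both groups, but none appear in this sequence.) Total = 1 + 2 = 3.

3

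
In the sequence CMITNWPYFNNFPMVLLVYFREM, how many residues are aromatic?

F, W, and Y each carry an aromatic ring on the side chain.
Matching residues: W6, Y8, F9, F12, Y19, F20.

6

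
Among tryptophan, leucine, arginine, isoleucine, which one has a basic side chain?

arginine

The basic amino acids are Lys (K), Arg (R), and His (H).
Of the listed options, only arginine belongs to this group.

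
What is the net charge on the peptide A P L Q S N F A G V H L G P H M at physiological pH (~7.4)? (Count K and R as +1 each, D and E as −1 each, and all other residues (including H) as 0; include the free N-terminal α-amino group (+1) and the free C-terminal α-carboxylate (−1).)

Positive (K, R): none → +0.
Negative (D, E): none → −0.
The N-terminus (+1) and C-terminus (−1) cancel.
Net charge = (+0) + (−0) = 0.

0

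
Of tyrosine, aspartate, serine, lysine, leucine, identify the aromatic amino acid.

The aromatic amino acids are Phe (F, benzyl), Trp (W, indole), and Tyr (Y, phenol).
Of the listed options, only tyrosine belongs to this group.

tyrosine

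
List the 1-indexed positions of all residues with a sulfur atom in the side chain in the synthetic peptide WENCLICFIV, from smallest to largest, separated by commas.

Only Cys (C) and Met (M) have a sulfur atom in the side chain.
Matching residues: C4, C7.

4, 7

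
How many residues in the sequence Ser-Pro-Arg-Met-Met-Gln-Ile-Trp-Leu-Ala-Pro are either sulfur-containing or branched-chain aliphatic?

Sulfur-containing: C, M. Branched-chain aliphatic: I, L, V.
Sulfur-containing residues here: Met4, Met5 (2).
Branched-chain aliphatic residues here: Ile7, Leu9 (2).
The two groups share no amino acid, so total = 2 + 2 = 4.

4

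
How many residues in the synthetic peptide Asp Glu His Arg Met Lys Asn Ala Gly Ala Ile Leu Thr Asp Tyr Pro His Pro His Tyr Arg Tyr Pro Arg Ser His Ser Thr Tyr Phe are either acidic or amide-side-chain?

Acidic: D, E. Amide-side-chain: N, Q.
Acidic residues here: Asp1, Glu2, Asp14 (3).
Amide-side-chain residues here: Asn7 (1).
The two groups share no amino acid, so total = 3 + 1 = 4.

4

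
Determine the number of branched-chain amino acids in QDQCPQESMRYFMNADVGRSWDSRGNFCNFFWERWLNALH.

3

V, L, and I make up the branched-chain aliphatic group.
Matching residues: V17, L36, L39.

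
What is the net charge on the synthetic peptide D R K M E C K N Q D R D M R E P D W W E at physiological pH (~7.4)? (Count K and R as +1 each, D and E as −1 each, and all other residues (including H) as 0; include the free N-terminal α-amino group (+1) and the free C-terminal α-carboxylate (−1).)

-2

Positive (K, R): R2, K3, K7, R11, R14 → +5.
Negative (D, E): D1, E5, D10, D12, E15, D17, E20 → −7.
The N-terminus (+1) and C-terminus (−1) cancel.
Net charge = (+5) + (−7) = −2.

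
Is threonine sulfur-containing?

No

The sulfur-bearing residues are cysteine (–SH) and methionine (–S–CH₃).
Threonine is not in this group.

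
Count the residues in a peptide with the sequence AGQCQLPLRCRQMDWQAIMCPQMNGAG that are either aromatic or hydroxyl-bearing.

Aromatic: F, W, Y. Hydroxyl-bearing: S, T, Y.
Aromatic residues here: W15 (1).
Hydroxyl-bearing residues here: none (0).
(Y belongs to both groups, but none appear in this sequence.) Total = 1 + 0 = 1.

1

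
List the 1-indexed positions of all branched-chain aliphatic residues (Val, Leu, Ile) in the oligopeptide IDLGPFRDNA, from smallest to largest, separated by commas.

Matching residues: I1, L3.

1, 3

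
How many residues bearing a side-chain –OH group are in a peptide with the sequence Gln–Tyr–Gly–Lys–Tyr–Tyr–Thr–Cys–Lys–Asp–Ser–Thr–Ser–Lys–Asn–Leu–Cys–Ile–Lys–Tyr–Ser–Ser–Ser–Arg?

11

Serine (S), threonine (T), and tyrosine (Y) each carry a hydroxyl group on the side chain.
Matching residues: Tyr2, Tyr5, Tyr6, Thr7, Ser11, Thr12, Ser13, Tyr20, Ser21, Ser22, Ser23.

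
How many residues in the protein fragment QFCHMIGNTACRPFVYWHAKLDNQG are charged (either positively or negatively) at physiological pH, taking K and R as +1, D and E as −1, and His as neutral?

3

Charged side chains at pH ~7.4: K, R (positive); D, E (negative).
Matching residues: R12, K20, D22.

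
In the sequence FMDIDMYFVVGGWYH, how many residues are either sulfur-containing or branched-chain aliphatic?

Sulfur-containing: C, M. Branched-chain aliphatic: I, L, V.
Sulfur-containing residues here: M2, M6 (2).
Branched-chain aliphatic residues here: I4, V9, V10 (3).
The two groups share no amino acid, so total = 2 + 3 = 5.

5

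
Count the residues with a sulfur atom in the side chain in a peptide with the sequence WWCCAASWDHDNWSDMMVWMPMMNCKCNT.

9

The sulfur-bearing residues are cysteine (–SH) and methionine (–S–CH₃).
Matching residues: C3, C4, M16, M17, M20, M22, M23, C25, C27.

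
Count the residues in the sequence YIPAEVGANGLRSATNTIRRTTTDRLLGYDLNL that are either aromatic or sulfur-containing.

Aromatic: F, W, Y. Sulfur-containing: C, M.
Aromatic residues here: Y1, Y29 (2).
Sulfur-containing residues here: none (0).
The two groups share no amino acid, so total = 2 + 0 = 2.

2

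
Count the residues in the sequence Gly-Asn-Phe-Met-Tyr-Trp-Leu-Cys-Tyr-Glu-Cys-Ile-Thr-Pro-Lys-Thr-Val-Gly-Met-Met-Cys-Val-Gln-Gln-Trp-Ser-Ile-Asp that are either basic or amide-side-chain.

4

Basic: H, K, R. Amide-side-chain: N, Q.
Basic residues here: Lys15 (1).
Amide-side-chain residues here: Asn2, Gln23, Gln24 (3).
The two groups share no amino acid, so total = 1 + 3 = 4.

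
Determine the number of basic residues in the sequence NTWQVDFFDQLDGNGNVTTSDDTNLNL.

K, R, and H are the three residues with basic side chains (ε-amine, guanidinium, and imidazole respectively).
None of the 27 residues belong to this group.

0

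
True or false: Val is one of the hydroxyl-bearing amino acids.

S, T, and Y are the three residues with a side-chain hydroxyl.
Valine is not in this group.

False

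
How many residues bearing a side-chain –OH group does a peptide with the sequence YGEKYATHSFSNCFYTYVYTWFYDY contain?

The –OH-bearing residues are Ser, Thr (aliphatic alcohols), and Tyr (phenol).
Matching residues: Y1, Y5, T7, S9, S11, Y15, T16, Y17, Y19, T20, Y23, Y25.

12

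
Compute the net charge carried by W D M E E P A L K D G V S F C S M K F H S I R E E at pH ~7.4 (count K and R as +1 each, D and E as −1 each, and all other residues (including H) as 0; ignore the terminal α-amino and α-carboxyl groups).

-3

Positive (K, R): K9, K18, R23 → +3.
Negative (D, E): D2, E4, E5, D10, E24, E25 → −6.
Net charge = (+3) + (−6) = −3.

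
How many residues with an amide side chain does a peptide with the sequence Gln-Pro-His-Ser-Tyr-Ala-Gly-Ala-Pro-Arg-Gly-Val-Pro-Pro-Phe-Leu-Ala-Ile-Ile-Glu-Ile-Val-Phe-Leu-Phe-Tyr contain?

Only N (asparagine) and Q (glutamine) carry a side-chain carboxamide.
Matching residues: Gln1.

1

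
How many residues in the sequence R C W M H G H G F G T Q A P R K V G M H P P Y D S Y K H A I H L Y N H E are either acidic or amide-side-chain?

Acidic: D, E. Amide-side-chain: N, Q.
Acidic residues here: D24, E36 (2).
Amide-side-chain residues here: Q12, N34 (2).
The two groups share no amino acid, so total = 2 + 2 = 4.

4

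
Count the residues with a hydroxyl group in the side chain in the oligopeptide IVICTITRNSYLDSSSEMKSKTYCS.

11

S, T, and Y are the three residues with a side-chain hydroxyl.
Matching residues: T5, T7, S10, Y11, S14, S15, S16, S20, T22, Y23, S25.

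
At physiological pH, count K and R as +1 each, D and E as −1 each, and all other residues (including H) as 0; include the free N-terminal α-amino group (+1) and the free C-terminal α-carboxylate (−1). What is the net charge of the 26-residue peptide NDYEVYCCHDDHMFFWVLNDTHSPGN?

-5

Positive (K, R): none → +0.
Negative (D, E): D2, E4, D10, D11, D20 → −5.
The N-terminus (+1) and C-terminus (−1) cancel.
Net charge = (+0) + (−5) = −5.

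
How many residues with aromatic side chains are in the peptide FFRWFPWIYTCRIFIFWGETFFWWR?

13

The aromatic amino acids are Phe (F, benzyl), Trp (W, indole), and Tyr (Y, phenol).
Matching residues: F1, F2, W4, F5, W7, Y9, F14, F16, W17, F21, F22, W23, W24.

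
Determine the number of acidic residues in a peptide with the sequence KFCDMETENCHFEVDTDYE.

7

Aspartate (D) and glutamate (E) have carboxylic-acid side chains and are the acidic amino acids.
Matching residues: D4, E6, E8, E13, D15, D17, E19.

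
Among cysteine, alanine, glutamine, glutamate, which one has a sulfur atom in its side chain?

cysteine

Only Cys (C) and Met (M) have a sulfur atom in the side chain.
Of the listed options, only cysteine belongs to this group.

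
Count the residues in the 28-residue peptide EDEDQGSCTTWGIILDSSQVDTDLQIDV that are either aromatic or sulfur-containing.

2

Aromatic: F, W, Y. Sulfur-containing: C, M.
Aromatic residues here: W11 (1).
Sulfur-containing residues here: C8 (1).
The two groups share no amino acid, so total = 1 + 1 = 2.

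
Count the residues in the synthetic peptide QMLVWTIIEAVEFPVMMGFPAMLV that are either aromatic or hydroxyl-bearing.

4

Aromatic: F, W, Y. Hydroxyl-bearing: S, T, Y.
Aromatic residues here: W5, F13, F19 (3).
Hydroxyl-bearing residues here: T6 (1).
(Y belongs to both groups, but none appear in this sequence.) Total = 3 + 1 = 4.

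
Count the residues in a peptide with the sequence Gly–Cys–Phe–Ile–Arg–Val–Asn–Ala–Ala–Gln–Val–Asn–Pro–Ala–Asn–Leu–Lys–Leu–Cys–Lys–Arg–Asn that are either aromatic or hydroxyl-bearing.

Aromatic: F, W, Y. Hydroxyl-bearing: S, T, Y.
Aromatic residues here: Phe3 (1).
Hydroxyl-bearing residues here: none (0).
(Y belongs to both groups, but none appear in this sequence.) Total = 1 + 0 = 1.

1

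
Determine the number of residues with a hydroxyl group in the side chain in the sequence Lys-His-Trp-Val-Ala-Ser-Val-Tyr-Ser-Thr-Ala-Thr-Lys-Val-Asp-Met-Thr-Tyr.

The –OH-bearing residues are Ser, Thr (aliphatic alcohols), and Tyr (phenol).
Matching residues: Ser6, Tyr8, Ser9, Thr10, Thr12, Thr17, Tyr18.

7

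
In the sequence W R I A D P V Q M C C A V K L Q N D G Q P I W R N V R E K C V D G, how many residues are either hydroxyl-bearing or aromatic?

2

Hydroxyl-bearing: S, T, Y. Aromatic: F, W, Y.
Hydroxyl-bearing residues here: none (0).
Aromatic residues here: W1, W23 (2).
(Y belongs to both groups, but none appear in this sequence.) Total = 0 + 2 = 2.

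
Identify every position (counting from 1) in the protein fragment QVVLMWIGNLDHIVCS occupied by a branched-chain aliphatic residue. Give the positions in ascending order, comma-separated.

The BCAAs are Val, Leu, and Ile — aliphatic side chains with a branch point.
Matching residues: V2, V3, L4, I7, L10, I13, V14.

2, 3, 4, 7, 10, 13, 14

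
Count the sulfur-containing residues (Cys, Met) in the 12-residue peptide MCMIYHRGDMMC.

6

Matching residues: M1, C2, M3, M10, M11, C12.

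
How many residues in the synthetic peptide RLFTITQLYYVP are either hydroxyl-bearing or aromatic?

5

Hydroxyl-bearing: S, T, Y. Aromatic: F, W, Y.
Hydroxyl-bearing residues here: T4, T6, Y9, Y10 (4).
Aromatic residues here: F3, Y9, Y10 (3).
Y is in both groups, so the 2 Y residues must not be double-counted.
Total = 4 + 3 − 2 = 5.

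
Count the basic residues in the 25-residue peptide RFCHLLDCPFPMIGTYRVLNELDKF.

The basic amino acids are Lys (K), Arg (R), and His (H).
Matching residues: R1, H4, R17, K24.

4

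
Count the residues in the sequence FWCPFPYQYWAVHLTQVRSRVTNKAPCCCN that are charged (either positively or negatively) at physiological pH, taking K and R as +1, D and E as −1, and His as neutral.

3

Charged side chains at pH ~7.4: K, R (positive); D, E (negative).
Matching residues: R18, R20, K24.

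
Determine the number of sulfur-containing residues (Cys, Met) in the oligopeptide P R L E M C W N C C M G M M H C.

Matching residues: M5, C6, C9, C10, M11, M13, M14, C16.

8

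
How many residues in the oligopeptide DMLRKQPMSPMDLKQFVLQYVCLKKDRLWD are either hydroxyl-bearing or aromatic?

4

Hydroxyl-bearing: S, T, Y. Aromatic: F, W, Y.
Hydroxyl-bearing residues here: S9, Y20 (2).
Aromatic residues here: F16, Y20, W29 (3).
Y is in both groups, so the 1 Y residue must not be double-counted.
Total = 2 + 3 − 1 = 4.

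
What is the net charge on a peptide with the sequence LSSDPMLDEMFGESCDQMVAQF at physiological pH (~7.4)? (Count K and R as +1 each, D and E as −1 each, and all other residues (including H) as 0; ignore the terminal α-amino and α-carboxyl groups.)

-5

Positive (K, R): none → +0.
Negative (D, E): D4, D8, E9, E13, D16 → −5.
Net charge = (+0) + (−5) = −5.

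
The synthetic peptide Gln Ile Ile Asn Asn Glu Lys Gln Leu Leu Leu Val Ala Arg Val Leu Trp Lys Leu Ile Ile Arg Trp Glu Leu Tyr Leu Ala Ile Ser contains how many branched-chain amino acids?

14

V, L, and I make up the branched-chain aliphatic group.
Matching residues: Ile2, Ile3, Leu9, Leu10, Leu11, Val12, Val15, Leu16, Leu19, Ile20, Ile21, Leu25, Leu27, Ile29.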